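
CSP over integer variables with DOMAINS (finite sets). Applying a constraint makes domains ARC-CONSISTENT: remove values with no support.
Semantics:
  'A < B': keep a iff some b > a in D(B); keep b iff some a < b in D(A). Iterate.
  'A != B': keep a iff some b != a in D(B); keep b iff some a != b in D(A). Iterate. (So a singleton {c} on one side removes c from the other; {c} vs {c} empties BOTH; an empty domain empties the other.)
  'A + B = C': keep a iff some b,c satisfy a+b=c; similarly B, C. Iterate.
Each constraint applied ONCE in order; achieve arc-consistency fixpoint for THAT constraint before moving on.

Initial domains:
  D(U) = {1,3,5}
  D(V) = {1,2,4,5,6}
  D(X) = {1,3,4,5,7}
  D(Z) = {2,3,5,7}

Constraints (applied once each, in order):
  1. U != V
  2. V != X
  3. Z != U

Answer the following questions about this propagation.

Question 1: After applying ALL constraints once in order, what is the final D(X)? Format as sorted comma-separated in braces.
Answer: {1,3,4,5,7}

Derivation:
Constraint 1 (U != V) on D(U)={1,3,5} D(V)={1,2,4,5,6}: no change
Constraint 2 (V != X) on D(V)={1,2,4,5,6} D(X)={1,3,4,5,7}: no change
Constraint 3 (Z != U) on D(Z)={2,3,5,7} D(U)={1,3,5}: no change
So after all 3 constraints: D(X) = {1,3,4,5,7}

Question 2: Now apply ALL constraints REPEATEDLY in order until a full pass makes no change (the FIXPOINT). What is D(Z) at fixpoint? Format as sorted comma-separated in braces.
Answer: {2,3,5,7}

Derivation:
pass 0 (initial): D(Z)={2,3,5,7}
pass 1: no change
Fixpoint after 1 passes: D(Z) = {2,3,5,7}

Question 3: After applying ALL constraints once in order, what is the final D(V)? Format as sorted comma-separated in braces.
Constraint 1 (U != V) on D(U)={1,3,5} D(V)={1,2,4,5,6}: no change
Constraint 2 (V != X) on D(V)={1,2,4,5,6} D(X)={1,3,4,5,7}: no change
Constraint 3 (Z != U) on D(Z)={2,3,5,7} D(U)={1,3,5}: no change
So after all 3 constraints: D(V) = {1,2,4,5,6}

Answer: {1,2,4,5,6}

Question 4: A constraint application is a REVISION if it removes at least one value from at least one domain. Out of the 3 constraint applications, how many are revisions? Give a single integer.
Answer: 0

Derivation:
Constraint 1 (U != V) on D(U)={1,3,5} D(V)={1,2,4,5,6}: no change => not a revision
Constraint 2 (V != X) on D(V)={1,2,4,5,6} D(X)={1,3,4,5,7}: no change => not a revision
Constraint 3 (Z != U) on D(Z)={2,3,5,7} D(U)={1,3,5}: no change => not a revision
Total revisions = 0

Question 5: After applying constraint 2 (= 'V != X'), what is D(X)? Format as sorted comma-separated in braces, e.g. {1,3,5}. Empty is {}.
Answer: {1,3,4,5,7}

Derivation:
Constraint 1 (U != V) on D(U)={1,3,5} D(V)={1,2,4,5,6}: no change
Constraint 2 (V != X) on D(V)={1,2,4,5,6} D(X)={1,3,4,5,7}: no change
So after constraint 2: D(X) = {1,3,4,5,7}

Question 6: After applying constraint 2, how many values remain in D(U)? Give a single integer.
Constraint 1 (U != V) on D(U)={1,3,5} D(V)={1,2,4,5,6}: no change
Constraint 2 (V != X) on D(V)={1,2,4,5,6} D(X)={1,3,4,5,7}: no change
So after constraint 2: D(U)={1,3,5}, size = 3

Answer: 3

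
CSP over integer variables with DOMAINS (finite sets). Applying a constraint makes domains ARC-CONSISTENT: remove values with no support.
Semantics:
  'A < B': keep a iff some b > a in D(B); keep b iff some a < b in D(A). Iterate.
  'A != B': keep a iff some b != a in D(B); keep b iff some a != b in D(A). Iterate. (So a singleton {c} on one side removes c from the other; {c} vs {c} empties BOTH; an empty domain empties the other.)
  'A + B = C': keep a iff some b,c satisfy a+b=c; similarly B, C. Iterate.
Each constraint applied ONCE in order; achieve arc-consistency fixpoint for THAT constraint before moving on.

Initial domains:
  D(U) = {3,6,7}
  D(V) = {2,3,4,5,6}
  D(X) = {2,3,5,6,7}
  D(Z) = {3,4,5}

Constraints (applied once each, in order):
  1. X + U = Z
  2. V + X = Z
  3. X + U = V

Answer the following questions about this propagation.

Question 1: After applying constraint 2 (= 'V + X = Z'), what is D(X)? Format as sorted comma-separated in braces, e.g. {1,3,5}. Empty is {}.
Constraint 1 (X + U = Z) on D(X)={2,3,5,6,7} D(U)={3,6,7} D(Z)={3,4,5}: X {2,3,5,6,7}->{2}; U {3,6,7}->{3}; Z {3,4,5}->{5}
Constraint 2 (V + X = Z) on D(V)={2,3,4,5,6} D(X)={2} D(Z)={5}: V {2,3,4,5,6}->{3}
So after constraint 2: D(X) = {2}

Answer: {2}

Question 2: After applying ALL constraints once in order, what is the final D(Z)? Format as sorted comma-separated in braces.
Constraint 1 (X + U = Z) on D(X)={2,3,5,6,7} D(U)={3,6,7} D(Z)={3,4,5}: X {2,3,5,6,7}->{2}; U {3,6,7}->{3}; Z {3,4,5}->{5}
Constraint 2 (V + X = Z) on D(V)={2,3,4,5,6} D(X)={2} D(Z)={5}: V {2,3,4,5,6}->{3}
Constraint 3 (X + U = V) on D(X)={2} D(U)={3} D(V)={3}: X {2}->{}; U {3}->{}; V {3}->{}
So after all 3 constraints: D(Z) = {5}

Answer: {5}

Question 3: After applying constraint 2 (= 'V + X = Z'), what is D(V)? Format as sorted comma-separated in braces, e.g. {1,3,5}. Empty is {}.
Constraint 1 (X + U = Z) on D(X)={2,3,5,6,7} D(U)={3,6,7} D(Z)={3,4,5}: X {2,3,5,6,7}->{2}; U {3,6,7}->{3}; Z {3,4,5}->{5}
Constraint 2 (V + X = Z) on D(V)={2,3,4,5,6} D(X)={2} D(Z)={5}: V {2,3,4,5,6}->{3}
So after constraint 2: D(V) = {3}

Answer: {3}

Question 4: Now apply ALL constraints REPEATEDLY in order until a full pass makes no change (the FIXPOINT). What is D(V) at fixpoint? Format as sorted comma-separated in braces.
pass 0 (initial): D(V)={2,3,4,5,6}
pass 1: U {3,6,7}->{}; V {2,3,4,5,6}->{}; X {2,3,5,6,7}->{}; Z {3,4,5}->{5}
pass 2: Z {5}->{}
pass 3: no change
Fixpoint after 3 passes: D(V) = {}

Answer: {}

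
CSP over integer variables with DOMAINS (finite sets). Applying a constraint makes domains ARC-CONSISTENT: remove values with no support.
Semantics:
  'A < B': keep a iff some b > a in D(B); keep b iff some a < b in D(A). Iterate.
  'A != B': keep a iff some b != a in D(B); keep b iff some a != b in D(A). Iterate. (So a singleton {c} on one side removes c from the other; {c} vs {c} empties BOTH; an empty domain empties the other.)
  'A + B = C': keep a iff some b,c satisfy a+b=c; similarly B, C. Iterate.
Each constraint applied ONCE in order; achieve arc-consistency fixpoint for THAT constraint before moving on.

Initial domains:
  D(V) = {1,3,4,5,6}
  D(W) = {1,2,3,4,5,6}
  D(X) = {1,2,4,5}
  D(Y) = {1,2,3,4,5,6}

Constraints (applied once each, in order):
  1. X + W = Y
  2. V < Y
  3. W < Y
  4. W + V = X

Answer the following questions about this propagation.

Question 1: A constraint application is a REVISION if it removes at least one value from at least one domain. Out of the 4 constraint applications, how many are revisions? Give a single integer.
Answer: 3

Derivation:
Constraint 1 (X + W = Y) on D(X)={1,2,4,5} D(W)={1,2,3,4,5,6} D(Y)={1,2,3,4,5,6}: W {1,2,3,4,5,6}->{1,2,3,4,5}; Y {1,2,3,4,5,6}->{2,3,4,5,6} => REVISION
Constraint 2 (V < Y) on D(V)={1,3,4,5,6} D(Y)={2,3,4,5,6}: V {1,3,4,5,6}->{1,3,4,5} => REVISION
Constraint 3 (W < Y) on D(W)={1,2,3,4,5} D(Y)={2,3,4,5,6}: no change => not a revision
Constraint 4 (W + V = X) on D(W)={1,2,3,4,5} D(V)={1,3,4,5} D(X)={1,2,4,5}: W {1,2,3,4,5}->{1,2,3,4}; V {1,3,4,5}->{1,3,4}; X {1,2,4,5}->{2,4,5} => REVISION
Total revisions = 3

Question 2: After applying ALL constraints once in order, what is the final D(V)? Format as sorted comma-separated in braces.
Constraint 1 (X + W = Y) on D(X)={1,2,4,5} D(W)={1,2,3,4,5,6} D(Y)={1,2,3,4,5,6}: W {1,2,3,4,5,6}->{1,2,3,4,5}; Y {1,2,3,4,5,6}->{2,3,4,5,6}
Constraint 2 (V < Y) on D(V)={1,3,4,5,6} D(Y)={2,3,4,5,6}: V {1,3,4,5,6}->{1,3,4,5}
Constraint 3 (W < Y) on D(W)={1,2,3,4,5} D(Y)={2,3,4,5,6}: no change
Constraint 4 (W + V = X) on D(W)={1,2,3,4,5} D(V)={1,3,4,5} D(X)={1,2,4,5}: W {1,2,3,4,5}->{1,2,3,4}; V {1,3,4,5}->{1,3,4}; X {1,2,4,5}->{2,4,5}
So after all 4 constraints: D(V) = {1,3,4}

Answer: {1,3,4}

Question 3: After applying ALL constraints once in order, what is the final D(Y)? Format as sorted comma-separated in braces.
Answer: {2,3,4,5,6}

Derivation:
Constraint 1 (X + W = Y) on D(X)={1,2,4,5} D(W)={1,2,3,4,5,6} D(Y)={1,2,3,4,5,6}: W {1,2,3,4,5,6}->{1,2,3,4,5}; Y {1,2,3,4,5,6}->{2,3,4,5,6}
Constraint 2 (V < Y) on D(V)={1,3,4,5,6} D(Y)={2,3,4,5,6}: V {1,3,4,5,6}->{1,3,4,5}
Constraint 3 (W < Y) on D(W)={1,2,3,4,5} D(Y)={2,3,4,5,6}: no change
Constraint 4 (W + V = X) on D(W)={1,2,3,4,5} D(V)={1,3,4,5} D(X)={1,2,4,5}: W {1,2,3,4,5}->{1,2,3,4}; V {1,3,4,5}->{1,3,4}; X {1,2,4,5}->{2,4,5}
So after all 4 constraints: D(Y) = {2,3,4,5,6}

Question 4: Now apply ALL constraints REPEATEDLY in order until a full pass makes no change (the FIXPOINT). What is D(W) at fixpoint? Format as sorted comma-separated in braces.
pass 0 (initial): D(W)={1,2,3,4,5,6}
pass 1: V {1,3,4,5,6}->{1,3,4}; W {1,2,3,4,5,6}->{1,2,3,4}; X {1,2,4,5}->{2,4,5}; Y {1,2,3,4,5,6}->{2,3,4,5,6}
pass 2: Y {2,3,4,5,6}->{3,4,5,6}
pass 3: no change
Fixpoint after 3 passes: D(W) = {1,2,3,4}

Answer: {1,2,3,4}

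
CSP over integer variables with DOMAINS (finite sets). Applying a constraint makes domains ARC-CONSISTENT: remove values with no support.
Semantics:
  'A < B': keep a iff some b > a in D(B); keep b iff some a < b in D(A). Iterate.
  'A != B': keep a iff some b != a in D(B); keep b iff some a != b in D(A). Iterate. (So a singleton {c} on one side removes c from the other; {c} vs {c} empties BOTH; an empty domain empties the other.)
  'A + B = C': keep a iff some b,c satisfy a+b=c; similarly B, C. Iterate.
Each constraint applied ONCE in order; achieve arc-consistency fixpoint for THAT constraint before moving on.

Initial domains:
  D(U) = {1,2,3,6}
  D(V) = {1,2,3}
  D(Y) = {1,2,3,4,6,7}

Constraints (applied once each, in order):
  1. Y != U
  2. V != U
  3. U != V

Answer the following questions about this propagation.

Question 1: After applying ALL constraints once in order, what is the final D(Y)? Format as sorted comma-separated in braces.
Answer: {1,2,3,4,6,7}

Derivation:
Constraint 1 (Y != U) on D(Y)={1,2,3,4,6,7} D(U)={1,2,3,6}: no change
Constraint 2 (V != U) on D(V)={1,2,3} D(U)={1,2,3,6}: no change
Constraint 3 (U != V) on D(U)={1,2,3,6} D(V)={1,2,3}: no change
So after all 3 constraints: D(Y) = {1,2,3,4,6,7}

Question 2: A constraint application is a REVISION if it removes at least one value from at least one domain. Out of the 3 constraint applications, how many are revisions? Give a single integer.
Answer: 0

Derivation:
Constraint 1 (Y != U) on D(Y)={1,2,3,4,6,7} D(U)={1,2,3,6}: no change => not a revision
Constraint 2 (V != U) on D(V)={1,2,3} D(U)={1,2,3,6}: no change => not a revision
Constraint 3 (U != V) on D(U)={1,2,3,6} D(V)={1,2,3}: no change => not a revision
Total revisions = 0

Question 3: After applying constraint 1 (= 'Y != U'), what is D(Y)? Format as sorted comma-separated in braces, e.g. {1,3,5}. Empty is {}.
Constraint 1 (Y != U) on D(Y)={1,2,3,4,6,7} D(U)={1,2,3,6}: no change
So after constraint 1: D(Y) = {1,2,3,4,6,7}

Answer: {1,2,3,4,6,7}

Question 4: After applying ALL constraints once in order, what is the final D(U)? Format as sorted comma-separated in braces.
Answer: {1,2,3,6}

Derivation:
Constraint 1 (Y != U) on D(Y)={1,2,3,4,6,7} D(U)={1,2,3,6}: no change
Constraint 2 (V != U) on D(V)={1,2,3} D(U)={1,2,3,6}: no change
Constraint 3 (U != V) on D(U)={1,2,3,6} D(V)={1,2,3}: no change
So after all 3 constraints: D(U) = {1,2,3,6}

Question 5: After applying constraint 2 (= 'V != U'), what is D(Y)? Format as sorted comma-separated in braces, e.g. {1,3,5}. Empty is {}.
Answer: {1,2,3,4,6,7}

Derivation:
Constraint 1 (Y != U) on D(Y)={1,2,3,4,6,7} D(U)={1,2,3,6}: no change
Constraint 2 (V != U) on D(V)={1,2,3} D(U)={1,2,3,6}: no change
So after constraint 2: D(Y) = {1,2,3,4,6,7}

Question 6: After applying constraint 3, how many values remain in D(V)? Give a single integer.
Constraint 1 (Y != U) on D(Y)={1,2,3,4,6,7} D(U)={1,2,3,6}: no change
Constraint 2 (V != U) on D(V)={1,2,3} D(U)={1,2,3,6}: no change
Constraint 3 (U != V) on D(U)={1,2,3,6} D(V)={1,2,3}: no change
So after constraint 3: D(V)={1,2,3}, size = 3

Answer: 3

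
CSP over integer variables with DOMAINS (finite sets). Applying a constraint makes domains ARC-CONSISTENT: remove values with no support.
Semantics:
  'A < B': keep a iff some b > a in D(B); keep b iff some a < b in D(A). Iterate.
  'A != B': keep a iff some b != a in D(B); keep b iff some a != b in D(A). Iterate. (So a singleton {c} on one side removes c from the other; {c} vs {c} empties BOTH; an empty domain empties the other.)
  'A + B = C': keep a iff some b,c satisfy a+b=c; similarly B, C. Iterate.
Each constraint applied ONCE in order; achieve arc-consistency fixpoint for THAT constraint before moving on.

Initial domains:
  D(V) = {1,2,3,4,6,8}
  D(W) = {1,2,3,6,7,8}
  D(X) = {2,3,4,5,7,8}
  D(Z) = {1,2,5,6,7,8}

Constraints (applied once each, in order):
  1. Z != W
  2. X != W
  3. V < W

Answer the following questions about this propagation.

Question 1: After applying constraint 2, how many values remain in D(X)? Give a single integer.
Constraint 1 (Z != W) on D(Z)={1,2,5,6,7,8} D(W)={1,2,3,6,7,8}: no change
Constraint 2 (X != W) on D(X)={2,3,4,5,7,8} D(W)={1,2,3,6,7,8}: no change
So after constraint 2: D(X)={2,3,4,5,7,8}, size = 6

Answer: 6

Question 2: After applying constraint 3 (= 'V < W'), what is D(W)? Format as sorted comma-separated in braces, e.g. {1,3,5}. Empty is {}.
Answer: {2,3,6,7,8}

Derivation:
Constraint 1 (Z != W) on D(Z)={1,2,5,6,7,8} D(W)={1,2,3,6,7,8}: no change
Constraint 2 (X != W) on D(X)={2,3,4,5,7,8} D(W)={1,2,3,6,7,8}: no change
Constraint 3 (V < W) on D(V)={1,2,3,4,6,8} D(W)={1,2,3,6,7,8}: V {1,2,3,4,6,8}->{1,2,3,4,6}; W {1,2,3,6,7,8}->{2,3,6,7,8}
So after constraint 3: D(W) = {2,3,6,7,8}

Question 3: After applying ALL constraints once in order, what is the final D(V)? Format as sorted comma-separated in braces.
Constraint 1 (Z != W) on D(Z)={1,2,5,6,7,8} D(W)={1,2,3,6,7,8}: no change
Constraint 2 (X != W) on D(X)={2,3,4,5,7,8} D(W)={1,2,3,6,7,8}: no change
Constraint 3 (V < W) on D(V)={1,2,3,4,6,8} D(W)={1,2,3,6,7,8}: V {1,2,3,4,6,8}->{1,2,3,4,6}; W {1,2,3,6,7,8}->{2,3,6,7,8}
So after all 3 constraints: D(V) = {1,2,3,4,6}

Answer: {1,2,3,4,6}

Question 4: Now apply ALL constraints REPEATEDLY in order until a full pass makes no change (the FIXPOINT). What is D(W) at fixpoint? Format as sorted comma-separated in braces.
pass 0 (initial): D(W)={1,2,3,6,7,8}
pass 1: V {1,2,3,4,6,8}->{1,2,3,4,6}; W {1,2,3,6,7,8}->{2,3,6,7,8}
pass 2: no change
Fixpoint after 2 passes: D(W) = {2,3,6,7,8}

Answer: {2,3,6,7,8}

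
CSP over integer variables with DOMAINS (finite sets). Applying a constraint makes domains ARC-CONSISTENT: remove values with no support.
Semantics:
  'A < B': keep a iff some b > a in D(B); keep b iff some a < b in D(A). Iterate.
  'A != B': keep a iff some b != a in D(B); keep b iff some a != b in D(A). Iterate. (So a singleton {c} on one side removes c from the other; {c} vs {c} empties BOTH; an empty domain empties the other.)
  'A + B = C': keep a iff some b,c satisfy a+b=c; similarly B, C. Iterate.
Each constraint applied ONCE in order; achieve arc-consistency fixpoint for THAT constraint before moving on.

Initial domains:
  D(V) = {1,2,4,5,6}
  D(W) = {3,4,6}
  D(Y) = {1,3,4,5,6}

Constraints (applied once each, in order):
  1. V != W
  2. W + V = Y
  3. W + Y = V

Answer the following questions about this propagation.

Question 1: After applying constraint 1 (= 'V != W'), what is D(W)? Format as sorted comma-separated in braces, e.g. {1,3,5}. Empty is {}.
Answer: {3,4,6}

Derivation:
Constraint 1 (V != W) on D(V)={1,2,4,5,6} D(W)={3,4,6}: no change
So after constraint 1: D(W) = {3,4,6}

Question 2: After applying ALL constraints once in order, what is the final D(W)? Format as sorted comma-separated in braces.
Constraint 1 (V != W) on D(V)={1,2,4,5,6} D(W)={3,4,6}: no change
Constraint 2 (W + V = Y) on D(W)={3,4,6} D(V)={1,2,4,5,6} D(Y)={1,3,4,5,6}: W {3,4,6}->{3,4}; V {1,2,4,5,6}->{1,2}; Y {1,3,4,5,6}->{4,5,6}
Constraint 3 (W + Y = V) on D(W)={3,4} D(Y)={4,5,6} D(V)={1,2}: W {3,4}->{}; Y {4,5,6}->{}; V {1,2}->{}
So after all 3 constraints: D(W) = {}

Answer: {}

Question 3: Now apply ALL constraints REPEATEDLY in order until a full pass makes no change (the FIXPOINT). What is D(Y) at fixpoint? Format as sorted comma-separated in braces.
pass 0 (initial): D(Y)={1,3,4,5,6}
pass 1: V {1,2,4,5,6}->{}; W {3,4,6}->{}; Y {1,3,4,5,6}->{}
pass 2: no change
Fixpoint after 2 passes: D(Y) = {}

Answer: {}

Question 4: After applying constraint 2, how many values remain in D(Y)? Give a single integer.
Answer: 3

Derivation:
Constraint 1 (V != W) on D(V)={1,2,4,5,6} D(W)={3,4,6}: no change
Constraint 2 (W + V = Y) on D(W)={3,4,6} D(V)={1,2,4,5,6} D(Y)={1,3,4,5,6}: W {3,4,6}->{3,4}; V {1,2,4,5,6}->{1,2}; Y {1,3,4,5,6}->{4,5,6}
So after constraint 2: D(Y)={4,5,6}, size = 3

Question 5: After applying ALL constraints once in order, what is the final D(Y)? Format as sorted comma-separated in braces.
Constraint 1 (V != W) on D(V)={1,2,4,5,6} D(W)={3,4,6}: no change
Constraint 2 (W + V = Y) on D(W)={3,4,6} D(V)={1,2,4,5,6} D(Y)={1,3,4,5,6}: W {3,4,6}->{3,4}; V {1,2,4,5,6}->{1,2}; Y {1,3,4,5,6}->{4,5,6}
Constraint 3 (W + Y = V) on D(W)={3,4} D(Y)={4,5,6} D(V)={1,2}: W {3,4}->{}; Y {4,5,6}->{}; V {1,2}->{}
So after all 3 constraints: D(Y) = {}

Answer: {}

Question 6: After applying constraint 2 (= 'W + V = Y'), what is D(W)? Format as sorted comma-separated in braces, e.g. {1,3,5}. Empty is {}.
Constraint 1 (V != W) on D(V)={1,2,4,5,6} D(W)={3,4,6}: no change
Constraint 2 (W + V = Y) on D(W)={3,4,6} D(V)={1,2,4,5,6} D(Y)={1,3,4,5,6}: W {3,4,6}->{3,4}; V {1,2,4,5,6}->{1,2}; Y {1,3,4,5,6}->{4,5,6}
So after constraint 2: D(W) = {3,4}

Answer: {3,4}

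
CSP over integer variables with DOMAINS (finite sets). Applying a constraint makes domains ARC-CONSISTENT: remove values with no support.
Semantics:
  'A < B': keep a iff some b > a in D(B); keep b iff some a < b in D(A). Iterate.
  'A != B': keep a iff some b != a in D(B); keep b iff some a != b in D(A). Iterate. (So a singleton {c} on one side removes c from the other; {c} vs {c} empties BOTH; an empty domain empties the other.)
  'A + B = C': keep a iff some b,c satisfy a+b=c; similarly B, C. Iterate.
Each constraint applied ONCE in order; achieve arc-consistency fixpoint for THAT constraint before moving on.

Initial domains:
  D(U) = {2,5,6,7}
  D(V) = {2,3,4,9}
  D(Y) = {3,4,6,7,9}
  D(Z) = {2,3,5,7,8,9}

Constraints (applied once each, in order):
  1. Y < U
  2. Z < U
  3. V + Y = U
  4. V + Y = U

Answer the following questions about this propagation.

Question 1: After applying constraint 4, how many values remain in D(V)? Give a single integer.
Answer: 3

Derivation:
Constraint 1 (Y < U) on D(Y)={3,4,6,7,9} D(U)={2,5,6,7}: Y {3,4,6,7,9}->{3,4,6}; U {2,5,6,7}->{5,6,7}
Constraint 2 (Z < U) on D(Z)={2,3,5,7,8,9} D(U)={5,6,7}: Z {2,3,5,7,8,9}->{2,3,5}
Constraint 3 (V + Y = U) on D(V)={2,3,4,9} D(Y)={3,4,6} D(U)={5,6,7}: V {2,3,4,9}->{2,3,4}; Y {3,4,6}->{3,4}
Constraint 4 (V + Y = U) on D(V)={2,3,4} D(Y)={3,4} D(U)={5,6,7}: no change
So after constraint 4: D(V)={2,3,4}, size = 3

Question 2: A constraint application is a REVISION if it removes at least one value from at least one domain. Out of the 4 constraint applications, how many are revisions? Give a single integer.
Constraint 1 (Y < U) on D(Y)={3,4,6,7,9} D(U)={2,5,6,7}: Y {3,4,6,7,9}->{3,4,6}; U {2,5,6,7}->{5,6,7} => REVISION
Constraint 2 (Z < U) on D(Z)={2,3,5,7,8,9} D(U)={5,6,7}: Z {2,3,5,7,8,9}->{2,3,5} => REVISION
Constraint 3 (V + Y = U) on D(V)={2,3,4,9} D(Y)={3,4,6} D(U)={5,6,7}: V {2,3,4,9}->{2,3,4}; Y {3,4,6}->{3,4} => REVISION
Constraint 4 (V + Y = U) on D(V)={2,3,4} D(Y)={3,4} D(U)={5,6,7}: no change => not a revision
Total revisions = 3

Answer: 3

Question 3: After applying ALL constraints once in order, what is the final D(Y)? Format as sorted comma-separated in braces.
Constraint 1 (Y < U) on D(Y)={3,4,6,7,9} D(U)={2,5,6,7}: Y {3,4,6,7,9}->{3,4,6}; U {2,5,6,7}->{5,6,7}
Constraint 2 (Z < U) on D(Z)={2,3,5,7,8,9} D(U)={5,6,7}: Z {2,3,5,7,8,9}->{2,3,5}
Constraint 3 (V + Y = U) on D(V)={2,3,4,9} D(Y)={3,4,6} D(U)={5,6,7}: V {2,3,4,9}->{2,3,4}; Y {3,4,6}->{3,4}
Constraint 4 (V + Y = U) on D(V)={2,3,4} D(Y)={3,4} D(U)={5,6,7}: no change
So after all 4 constraints: D(Y) = {3,4}

Answer: {3,4}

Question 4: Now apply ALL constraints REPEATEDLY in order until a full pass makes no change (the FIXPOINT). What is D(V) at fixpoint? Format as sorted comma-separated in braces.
Answer: {2,3,4}

Derivation:
pass 0 (initial): D(V)={2,3,4,9}
pass 1: U {2,5,6,7}->{5,6,7}; V {2,3,4,9}->{2,3,4}; Y {3,4,6,7,9}->{3,4}; Z {2,3,5,7,8,9}->{2,3,5}
pass 2: no change
Fixpoint after 2 passes: D(V) = {2,3,4}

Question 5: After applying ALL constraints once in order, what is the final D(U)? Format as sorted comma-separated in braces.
Constraint 1 (Y < U) on D(Y)={3,4,6,7,9} D(U)={2,5,6,7}: Y {3,4,6,7,9}->{3,4,6}; U {2,5,6,7}->{5,6,7}
Constraint 2 (Z < U) on D(Z)={2,3,5,7,8,9} D(U)={5,6,7}: Z {2,3,5,7,8,9}->{2,3,5}
Constraint 3 (V + Y = U) on D(V)={2,3,4,9} D(Y)={3,4,6} D(U)={5,6,7}: V {2,3,4,9}->{2,3,4}; Y {3,4,6}->{3,4}
Constraint 4 (V + Y = U) on D(V)={2,3,4} D(Y)={3,4} D(U)={5,6,7}: no change
So after all 4 constraints: D(U) = {5,6,7}

Answer: {5,6,7}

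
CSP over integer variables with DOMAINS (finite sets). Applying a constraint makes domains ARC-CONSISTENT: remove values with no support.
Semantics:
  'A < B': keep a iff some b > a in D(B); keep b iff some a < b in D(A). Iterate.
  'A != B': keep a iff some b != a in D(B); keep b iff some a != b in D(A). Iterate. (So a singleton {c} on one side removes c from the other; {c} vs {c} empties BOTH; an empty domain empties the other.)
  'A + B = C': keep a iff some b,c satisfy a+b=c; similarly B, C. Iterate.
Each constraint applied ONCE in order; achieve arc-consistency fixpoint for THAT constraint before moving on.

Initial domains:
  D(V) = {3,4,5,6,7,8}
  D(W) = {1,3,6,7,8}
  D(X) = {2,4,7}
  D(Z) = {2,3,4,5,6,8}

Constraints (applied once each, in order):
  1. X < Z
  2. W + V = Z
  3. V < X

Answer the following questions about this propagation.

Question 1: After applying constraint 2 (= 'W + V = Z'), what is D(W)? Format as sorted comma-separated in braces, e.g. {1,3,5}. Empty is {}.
Answer: {1,3}

Derivation:
Constraint 1 (X < Z) on D(X)={2,4,7} D(Z)={2,3,4,5,6,8}: Z {2,3,4,5,6,8}->{3,4,5,6,8}
Constraint 2 (W + V = Z) on D(W)={1,3,6,7,8} D(V)={3,4,5,6,7,8} D(Z)={3,4,5,6,8}: W {1,3,6,7,8}->{1,3}; V {3,4,5,6,7,8}->{3,4,5,7}; Z {3,4,5,6,8}->{4,5,6,8}
So after constraint 2: D(W) = {1,3}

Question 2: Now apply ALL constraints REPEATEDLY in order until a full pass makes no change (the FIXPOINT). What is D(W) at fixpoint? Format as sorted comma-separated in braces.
pass 0 (initial): D(W)={1,3,6,7,8}
pass 1: V {3,4,5,6,7,8}->{3,4,5}; W {1,3,6,7,8}->{1,3}; X {2,4,7}->{4,7}; Z {2,3,4,5,6,8}->{4,5,6,8}
pass 2: Z {4,5,6,8}->{5,6,8}
pass 3: no change
Fixpoint after 3 passes: D(W) = {1,3}

Answer: {1,3}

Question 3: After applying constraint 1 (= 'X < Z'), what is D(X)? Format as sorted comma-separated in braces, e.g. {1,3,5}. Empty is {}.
Answer: {2,4,7}

Derivation:
Constraint 1 (X < Z) on D(X)={2,4,7} D(Z)={2,3,4,5,6,8}: Z {2,3,4,5,6,8}->{3,4,5,6,8}
So after constraint 1: D(X) = {2,4,7}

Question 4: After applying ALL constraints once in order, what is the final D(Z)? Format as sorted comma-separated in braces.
Answer: {4,5,6,8}

Derivation:
Constraint 1 (X < Z) on D(X)={2,4,7} D(Z)={2,3,4,5,6,8}: Z {2,3,4,5,6,8}->{3,4,5,6,8}
Constraint 2 (W + V = Z) on D(W)={1,3,6,7,8} D(V)={3,4,5,6,7,8} D(Z)={3,4,5,6,8}: W {1,3,6,7,8}->{1,3}; V {3,4,5,6,7,8}->{3,4,5,7}; Z {3,4,5,6,8}->{4,5,6,8}
Constraint 3 (V < X) on D(V)={3,4,5,7} D(X)={2,4,7}: V {3,4,5,7}->{3,4,5}; X {2,4,7}->{4,7}
So after all 3 constraints: D(Z) = {4,5,6,8}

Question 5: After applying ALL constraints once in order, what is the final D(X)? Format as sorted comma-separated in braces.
Constraint 1 (X < Z) on D(X)={2,4,7} D(Z)={2,3,4,5,6,8}: Z {2,3,4,5,6,8}->{3,4,5,6,8}
Constraint 2 (W + V = Z) on D(W)={1,3,6,7,8} D(V)={3,4,5,6,7,8} D(Z)={3,4,5,6,8}: W {1,3,6,7,8}->{1,3}; V {3,4,5,6,7,8}->{3,4,5,7}; Z {3,4,5,6,8}->{4,5,6,8}
Constraint 3 (V < X) on D(V)={3,4,5,7} D(X)={2,4,7}: V {3,4,5,7}->{3,4,5}; X {2,4,7}->{4,7}
So after all 3 constraints: D(X) = {4,7}

Answer: {4,7}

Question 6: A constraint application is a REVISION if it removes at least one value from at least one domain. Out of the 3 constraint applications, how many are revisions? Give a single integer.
Constraint 1 (X < Z) on D(X)={2,4,7} D(Z)={2,3,4,5,6,8}: Z {2,3,4,5,6,8}->{3,4,5,6,8} => REVISION
Constraint 2 (W + V = Z) on D(W)={1,3,6,7,8} D(V)={3,4,5,6,7,8} D(Z)={3,4,5,6,8}: W {1,3,6,7,8}->{1,3}; V {3,4,5,6,7,8}->{3,4,5,7}; Z {3,4,5,6,8}->{4,5,6,8} => REVISION
Constraint 3 (V < X) on D(V)={3,4,5,7} D(X)={2,4,7}: V {3,4,5,7}->{3,4,5}; X {2,4,7}->{4,7} => REVISION
Total revisions = 3

Answer: 3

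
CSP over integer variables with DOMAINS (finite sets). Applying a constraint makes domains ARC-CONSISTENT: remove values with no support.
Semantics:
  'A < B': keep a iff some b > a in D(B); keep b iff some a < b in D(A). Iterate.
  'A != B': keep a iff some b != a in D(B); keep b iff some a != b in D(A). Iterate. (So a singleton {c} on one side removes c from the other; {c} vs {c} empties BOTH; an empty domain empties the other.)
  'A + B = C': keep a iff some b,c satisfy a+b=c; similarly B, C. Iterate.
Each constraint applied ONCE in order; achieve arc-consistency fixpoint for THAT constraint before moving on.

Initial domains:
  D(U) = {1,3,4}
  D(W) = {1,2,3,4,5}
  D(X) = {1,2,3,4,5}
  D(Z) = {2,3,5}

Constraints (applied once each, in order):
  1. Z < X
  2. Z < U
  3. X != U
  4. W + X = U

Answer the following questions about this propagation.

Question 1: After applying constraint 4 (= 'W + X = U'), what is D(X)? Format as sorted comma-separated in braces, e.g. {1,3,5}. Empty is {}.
Constraint 1 (Z < X) on D(Z)={2,3,5} D(X)={1,2,3,4,5}: Z {2,3,5}->{2,3}; X {1,2,3,4,5}->{3,4,5}
Constraint 2 (Z < U) on D(Z)={2,3} D(U)={1,3,4}: U {1,3,4}->{3,4}
Constraint 3 (X != U) on D(X)={3,4,5} D(U)={3,4}: no change
Constraint 4 (W + X = U) on D(W)={1,2,3,4,5} D(X)={3,4,5} D(U)={3,4}: W {1,2,3,4,5}->{1}; X {3,4,5}->{3}; U {3,4}->{4}
So after constraint 4: D(X) = {3}

Answer: {3}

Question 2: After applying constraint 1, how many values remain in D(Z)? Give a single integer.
Answer: 2

Derivation:
Constraint 1 (Z < X) on D(Z)={2,3,5} D(X)={1,2,3,4,5}: Z {2,3,5}->{2,3}; X {1,2,3,4,5}->{3,4,5}
So after constraint 1: D(Z)={2,3}, size = 2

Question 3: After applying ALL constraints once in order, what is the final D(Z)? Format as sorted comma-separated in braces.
Constraint 1 (Z < X) on D(Z)={2,3,5} D(X)={1,2,3,4,5}: Z {2,3,5}->{2,3}; X {1,2,3,4,5}->{3,4,5}
Constraint 2 (Z < U) on D(Z)={2,3} D(U)={1,3,4}: U {1,3,4}->{3,4}
Constraint 3 (X != U) on D(X)={3,4,5} D(U)={3,4}: no change
Constraint 4 (W + X = U) on D(W)={1,2,3,4,5} D(X)={3,4,5} D(U)={3,4}: W {1,2,3,4,5}->{1}; X {3,4,5}->{3}; U {3,4}->{4}
So after all 4 constraints: D(Z) = {2,3}

Answer: {2,3}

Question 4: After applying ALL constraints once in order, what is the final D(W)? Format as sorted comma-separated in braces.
Answer: {1}

Derivation:
Constraint 1 (Z < X) on D(Z)={2,3,5} D(X)={1,2,3,4,5}: Z {2,3,5}->{2,3}; X {1,2,3,4,5}->{3,4,5}
Constraint 2 (Z < U) on D(Z)={2,3} D(U)={1,3,4}: U {1,3,4}->{3,4}
Constraint 3 (X != U) on D(X)={3,4,5} D(U)={3,4}: no change
Constraint 4 (W + X = U) on D(W)={1,2,3,4,5} D(X)={3,4,5} D(U)={3,4}: W {1,2,3,4,5}->{1}; X {3,4,5}->{3}; U {3,4}->{4}
So after all 4 constraints: D(W) = {1}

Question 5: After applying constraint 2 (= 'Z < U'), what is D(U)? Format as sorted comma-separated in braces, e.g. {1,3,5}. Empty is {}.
Answer: {3,4}

Derivation:
Constraint 1 (Z < X) on D(Z)={2,3,5} D(X)={1,2,3,4,5}: Z {2,3,5}->{2,3}; X {1,2,3,4,5}->{3,4,5}
Constraint 2 (Z < U) on D(Z)={2,3} D(U)={1,3,4}: U {1,3,4}->{3,4}
So after constraint 2: D(U) = {3,4}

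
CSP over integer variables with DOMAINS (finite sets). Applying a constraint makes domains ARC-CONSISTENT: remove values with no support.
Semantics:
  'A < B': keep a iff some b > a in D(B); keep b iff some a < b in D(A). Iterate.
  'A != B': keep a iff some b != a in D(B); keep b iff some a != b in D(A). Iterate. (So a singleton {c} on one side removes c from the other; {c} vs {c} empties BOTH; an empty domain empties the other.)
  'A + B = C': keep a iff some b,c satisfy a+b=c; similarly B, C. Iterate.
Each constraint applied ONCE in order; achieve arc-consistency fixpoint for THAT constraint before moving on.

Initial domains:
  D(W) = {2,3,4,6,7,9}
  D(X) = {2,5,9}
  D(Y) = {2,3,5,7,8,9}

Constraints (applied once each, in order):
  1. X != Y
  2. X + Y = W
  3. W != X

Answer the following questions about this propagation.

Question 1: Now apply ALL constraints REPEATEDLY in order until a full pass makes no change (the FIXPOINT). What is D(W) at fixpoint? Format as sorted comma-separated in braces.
pass 0 (initial): D(W)={2,3,4,6,7,9}
pass 1: W {2,3,4,6,7,9}->{4,7,9}; X {2,5,9}->{2,5}; Y {2,3,5,7,8,9}->{2,5,7}
pass 2: no change
Fixpoint after 2 passes: D(W) = {4,7,9}

Answer: {4,7,9}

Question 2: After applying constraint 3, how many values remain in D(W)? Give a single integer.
Answer: 3

Derivation:
Constraint 1 (X != Y) on D(X)={2,5,9} D(Y)={2,3,5,7,8,9}: no change
Constraint 2 (X + Y = W) on D(X)={2,5,9} D(Y)={2,3,5,7,8,9} D(W)={2,3,4,6,7,9}: X {2,5,9}->{2,5}; Y {2,3,5,7,8,9}->{2,5,7}; W {2,3,4,6,7,9}->{4,7,9}
Constraint 3 (W != X) on D(W)={4,7,9} D(X)={2,5}: no change
So after constraint 3: D(W)={4,7,9}, size = 3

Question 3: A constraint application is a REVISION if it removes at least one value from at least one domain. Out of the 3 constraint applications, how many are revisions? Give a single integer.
Constraint 1 (X != Y) on D(X)={2,5,9} D(Y)={2,3,5,7,8,9}: no change => not a revision
Constraint 2 (X + Y = W) on D(X)={2,5,9} D(Y)={2,3,5,7,8,9} D(W)={2,3,4,6,7,9}: X {2,5,9}->{2,5}; Y {2,3,5,7,8,9}->{2,5,7}; W {2,3,4,6,7,9}->{4,7,9} => REVISION
Constraint 3 (W != X) on D(W)={4,7,9} D(X)={2,5}: no change => not a revision
Total revisions = 1

Answer: 1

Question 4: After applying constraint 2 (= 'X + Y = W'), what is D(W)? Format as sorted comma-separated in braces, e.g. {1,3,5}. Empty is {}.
Constraint 1 (X != Y) on D(X)={2,5,9} D(Y)={2,3,5,7,8,9}: no change
Constraint 2 (X + Y = W) on D(X)={2,5,9} D(Y)={2,3,5,7,8,9} D(W)={2,3,4,6,7,9}: X {2,5,9}->{2,5}; Y {2,3,5,7,8,9}->{2,5,7}; W {2,3,4,6,7,9}->{4,7,9}
So after constraint 2: D(W) = {4,7,9}

Answer: {4,7,9}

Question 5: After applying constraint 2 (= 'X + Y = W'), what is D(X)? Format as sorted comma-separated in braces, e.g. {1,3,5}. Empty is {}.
Constraint 1 (X != Y) on D(X)={2,5,9} D(Y)={2,3,5,7,8,9}: no change
Constraint 2 (X + Y = W) on D(X)={2,5,9} D(Y)={2,3,5,7,8,9} D(W)={2,3,4,6,7,9}: X {2,5,9}->{2,5}; Y {2,3,5,7,8,9}->{2,5,7}; W {2,3,4,6,7,9}->{4,7,9}
So after constraint 2: D(X) = {2,5}

Answer: {2,5}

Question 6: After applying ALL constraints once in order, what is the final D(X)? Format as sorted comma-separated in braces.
Constraint 1 (X != Y) on D(X)={2,5,9} D(Y)={2,3,5,7,8,9}: no change
Constraint 2 (X + Y = W) on D(X)={2,5,9} D(Y)={2,3,5,7,8,9} D(W)={2,3,4,6,7,9}: X {2,5,9}->{2,5}; Y {2,3,5,7,8,9}->{2,5,7}; W {2,3,4,6,7,9}->{4,7,9}
Constraint 3 (W != X) on D(W)={4,7,9} D(X)={2,5}: no change
So after all 3 constraints: D(X) = {2,5}

Answer: {2,5}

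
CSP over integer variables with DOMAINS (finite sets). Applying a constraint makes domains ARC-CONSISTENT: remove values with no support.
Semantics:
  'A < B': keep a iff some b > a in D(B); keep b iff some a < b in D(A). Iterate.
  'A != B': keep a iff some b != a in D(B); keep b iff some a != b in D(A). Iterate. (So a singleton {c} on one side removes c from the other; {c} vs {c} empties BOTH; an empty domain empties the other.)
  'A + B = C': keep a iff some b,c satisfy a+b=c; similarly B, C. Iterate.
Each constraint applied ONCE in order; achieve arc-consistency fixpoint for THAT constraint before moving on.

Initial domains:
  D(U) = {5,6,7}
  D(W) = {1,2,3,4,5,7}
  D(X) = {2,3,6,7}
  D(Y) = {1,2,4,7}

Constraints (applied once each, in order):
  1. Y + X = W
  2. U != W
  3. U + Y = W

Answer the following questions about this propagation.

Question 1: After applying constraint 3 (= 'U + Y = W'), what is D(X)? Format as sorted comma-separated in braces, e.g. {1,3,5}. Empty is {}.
Answer: {2,3,6}

Derivation:
Constraint 1 (Y + X = W) on D(Y)={1,2,4,7} D(X)={2,3,6,7} D(W)={1,2,3,4,5,7}: Y {1,2,4,7}->{1,2,4}; X {2,3,6,7}->{2,3,6}; W {1,2,3,4,5,7}->{3,4,5,7}
Constraint 2 (U != W) on D(U)={5,6,7} D(W)={3,4,5,7}: no change
Constraint 3 (U + Y = W) on D(U)={5,6,7} D(Y)={1,2,4} D(W)={3,4,5,7}: U {5,6,7}->{5,6}; Y {1,2,4}->{1,2}; W {3,4,5,7}->{7}
So after constraint 3: D(X) = {2,3,6}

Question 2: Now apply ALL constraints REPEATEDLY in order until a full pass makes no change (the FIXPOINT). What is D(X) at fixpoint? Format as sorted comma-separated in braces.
Answer: {6}

Derivation:
pass 0 (initial): D(X)={2,3,6,7}
pass 1: U {5,6,7}->{5,6}; W {1,2,3,4,5,7}->{7}; X {2,3,6,7}->{2,3,6}; Y {1,2,4,7}->{1,2}
pass 2: U {5,6}->{6}; X {2,3,6}->{6}; Y {1,2}->{1}
pass 3: no change
Fixpoint after 3 passes: D(X) = {6}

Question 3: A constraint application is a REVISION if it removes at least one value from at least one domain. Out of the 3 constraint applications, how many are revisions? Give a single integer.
Constraint 1 (Y + X = W) on D(Y)={1,2,4,7} D(X)={2,3,6,7} D(W)={1,2,3,4,5,7}: Y {1,2,4,7}->{1,2,4}; X {2,3,6,7}->{2,3,6}; W {1,2,3,4,5,7}->{3,4,5,7} => REVISION
Constraint 2 (U != W) on D(U)={5,6,7} D(W)={3,4,5,7}: no change => not a revision
Constraint 3 (U + Y = W) on D(U)={5,6,7} D(Y)={1,2,4} D(W)={3,4,5,7}: U {5,6,7}->{5,6}; Y {1,2,4}->{1,2}; W {3,4,5,7}->{7} => REVISION
Total revisions = 2

Answer: 2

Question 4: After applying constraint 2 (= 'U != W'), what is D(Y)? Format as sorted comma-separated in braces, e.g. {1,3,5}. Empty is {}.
Constraint 1 (Y + X = W) on D(Y)={1,2,4,7} D(X)={2,3,6,7} D(W)={1,2,3,4,5,7}: Y {1,2,4,7}->{1,2,4}; X {2,3,6,7}->{2,3,6}; W {1,2,3,4,5,7}->{3,4,5,7}
Constraint 2 (U != W) on D(U)={5,6,7} D(W)={3,4,5,7}: no change
So after constraint 2: D(Y) = {1,2,4}

Answer: {1,2,4}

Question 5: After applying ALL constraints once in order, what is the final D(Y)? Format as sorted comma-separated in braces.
Answer: {1,2}

Derivation:
Constraint 1 (Y + X = W) on D(Y)={1,2,4,7} D(X)={2,3,6,7} D(W)={1,2,3,4,5,7}: Y {1,2,4,7}->{1,2,4}; X {2,3,6,7}->{2,3,6}; W {1,2,3,4,5,7}->{3,4,5,7}
Constraint 2 (U != W) on D(U)={5,6,7} D(W)={3,4,5,7}: no change
Constraint 3 (U + Y = W) on D(U)={5,6,7} D(Y)={1,2,4} D(W)={3,4,5,7}: U {5,6,7}->{5,6}; Y {1,2,4}->{1,2}; W {3,4,5,7}->{7}
So after all 3 constraints: D(Y) = {1,2}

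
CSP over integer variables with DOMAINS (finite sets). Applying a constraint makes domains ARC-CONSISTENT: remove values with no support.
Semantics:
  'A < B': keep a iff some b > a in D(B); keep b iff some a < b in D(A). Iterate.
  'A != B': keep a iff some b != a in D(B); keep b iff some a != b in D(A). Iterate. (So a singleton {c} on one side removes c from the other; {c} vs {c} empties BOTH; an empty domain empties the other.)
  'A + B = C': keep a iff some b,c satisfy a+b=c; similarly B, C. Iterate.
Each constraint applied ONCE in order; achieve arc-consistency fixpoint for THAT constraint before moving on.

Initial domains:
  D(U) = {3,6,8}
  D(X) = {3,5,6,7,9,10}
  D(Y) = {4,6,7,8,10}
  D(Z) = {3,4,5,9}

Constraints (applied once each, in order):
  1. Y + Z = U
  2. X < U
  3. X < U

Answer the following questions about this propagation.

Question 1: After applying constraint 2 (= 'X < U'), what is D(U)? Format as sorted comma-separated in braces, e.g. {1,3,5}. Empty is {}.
Answer: {8}

Derivation:
Constraint 1 (Y + Z = U) on D(Y)={4,6,7,8,10} D(Z)={3,4,5,9} D(U)={3,6,8}: Y {4,6,7,8,10}->{4}; Z {3,4,5,9}->{4}; U {3,6,8}->{8}
Constraint 2 (X < U) on D(X)={3,5,6,7,9,10} D(U)={8}: X {3,5,6,7,9,10}->{3,5,6,7}
So after constraint 2: D(U) = {8}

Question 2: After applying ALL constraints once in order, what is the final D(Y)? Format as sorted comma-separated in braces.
Answer: {4}

Derivation:
Constraint 1 (Y + Z = U) on D(Y)={4,6,7,8,10} D(Z)={3,4,5,9} D(U)={3,6,8}: Y {4,6,7,8,10}->{4}; Z {3,4,5,9}->{4}; U {3,6,8}->{8}
Constraint 2 (X < U) on D(X)={3,5,6,7,9,10} D(U)={8}: X {3,5,6,7,9,10}->{3,5,6,7}
Constraint 3 (X < U) on D(X)={3,5,6,7} D(U)={8}: no change
So after all 3 constraints: D(Y) = {4}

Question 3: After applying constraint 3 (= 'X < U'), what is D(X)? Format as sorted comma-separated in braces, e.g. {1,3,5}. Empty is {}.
Answer: {3,5,6,7}

Derivation:
Constraint 1 (Y + Z = U) on D(Y)={4,6,7,8,10} D(Z)={3,4,5,9} D(U)={3,6,8}: Y {4,6,7,8,10}->{4}; Z {3,4,5,9}->{4}; U {3,6,8}->{8}
Constraint 2 (X < U) on D(X)={3,5,6,7,9,10} D(U)={8}: X {3,5,6,7,9,10}->{3,5,6,7}
Constraint 3 (X < U) on D(X)={3,5,6,7} D(U)={8}: no change
So after constraint 3: D(X) = {3,5,6,7}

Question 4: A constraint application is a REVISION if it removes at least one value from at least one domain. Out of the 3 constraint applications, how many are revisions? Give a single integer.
Answer: 2

Derivation:
Constraint 1 (Y + Z = U) on D(Y)={4,6,7,8,10} D(Z)={3,4,5,9} D(U)={3,6,8}: Y {4,6,7,8,10}->{4}; Z {3,4,5,9}->{4}; U {3,6,8}->{8} => REVISION
Constraint 2 (X < U) on D(X)={3,5,6,7,9,10} D(U)={8}: X {3,5,6,7,9,10}->{3,5,6,7} => REVISION
Constraint 3 (X < U) on D(X)={3,5,6,7} D(U)={8}: no change => not a revision
Total revisions = 2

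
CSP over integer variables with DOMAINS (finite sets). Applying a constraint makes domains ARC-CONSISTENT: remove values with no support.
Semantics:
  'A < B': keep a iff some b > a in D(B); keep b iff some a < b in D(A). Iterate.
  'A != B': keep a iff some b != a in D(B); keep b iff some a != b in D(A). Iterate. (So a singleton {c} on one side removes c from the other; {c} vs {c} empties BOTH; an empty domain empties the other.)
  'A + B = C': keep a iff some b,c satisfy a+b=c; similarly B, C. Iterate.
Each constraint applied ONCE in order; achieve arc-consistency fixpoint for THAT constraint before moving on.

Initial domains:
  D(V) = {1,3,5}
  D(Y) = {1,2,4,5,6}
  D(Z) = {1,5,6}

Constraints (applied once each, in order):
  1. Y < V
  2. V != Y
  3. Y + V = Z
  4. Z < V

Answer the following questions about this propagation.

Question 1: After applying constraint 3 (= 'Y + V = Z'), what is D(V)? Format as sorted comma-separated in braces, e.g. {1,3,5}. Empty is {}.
Constraint 1 (Y < V) on D(Y)={1,2,4,5,6} D(V)={1,3,5}: Y {1,2,4,5,6}->{1,2,4}; V {1,3,5}->{3,5}
Constraint 2 (V != Y) on D(V)={3,5} D(Y)={1,2,4}: no change
Constraint 3 (Y + V = Z) on D(Y)={1,2,4} D(V)={3,5} D(Z)={1,5,6}: Y {1,2,4}->{1,2}; Z {1,5,6}->{5,6}
So after constraint 3: D(V) = {3,5}

Answer: {3,5}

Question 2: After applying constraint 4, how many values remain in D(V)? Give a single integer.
Constraint 1 (Y < V) on D(Y)={1,2,4,5,6} D(V)={1,3,5}: Y {1,2,4,5,6}->{1,2,4}; V {1,3,5}->{3,5}
Constraint 2 (V != Y) on D(V)={3,5} D(Y)={1,2,4}: no change
Constraint 3 (Y + V = Z) on D(Y)={1,2,4} D(V)={3,5} D(Z)={1,5,6}: Y {1,2,4}->{1,2}; Z {1,5,6}->{5,6}
Constraint 4 (Z < V) on D(Z)={5,6} D(V)={3,5}: Z {5,6}->{}; V {3,5}->{}
So after constraint 4: D(V)={}, size = 0

Answer: 0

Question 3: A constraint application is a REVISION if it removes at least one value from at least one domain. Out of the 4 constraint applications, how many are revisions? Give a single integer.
Constraint 1 (Y < V) on D(Y)={1,2,4,5,6} D(V)={1,3,5}: Y {1,2,4,5,6}->{1,2,4}; V {1,3,5}->{3,5} => REVISION
Constraint 2 (V != Y) on D(V)={3,5} D(Y)={1,2,4}: no change => not a revision
Constraint 3 (Y + V = Z) on D(Y)={1,2,4} D(V)={3,5} D(Z)={1,5,6}: Y {1,2,4}->{1,2}; Z {1,5,6}->{5,6} => REVISION
Constraint 4 (Z < V) on D(Z)={5,6} D(V)={3,5}: Z {5,6}->{}; V {3,5}->{} => REVISION
Total revisions = 3

Answer: 3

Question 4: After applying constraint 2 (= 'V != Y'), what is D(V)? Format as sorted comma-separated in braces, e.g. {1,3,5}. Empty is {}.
Answer: {3,5}

Derivation:
Constraint 1 (Y < V) on D(Y)={1,2,4,5,6} D(V)={1,3,5}: Y {1,2,4,5,6}->{1,2,4}; V {1,3,5}->{3,5}
Constraint 2 (V != Y) on D(V)={3,5} D(Y)={1,2,4}: no change
So after constraint 2: D(V) = {3,5}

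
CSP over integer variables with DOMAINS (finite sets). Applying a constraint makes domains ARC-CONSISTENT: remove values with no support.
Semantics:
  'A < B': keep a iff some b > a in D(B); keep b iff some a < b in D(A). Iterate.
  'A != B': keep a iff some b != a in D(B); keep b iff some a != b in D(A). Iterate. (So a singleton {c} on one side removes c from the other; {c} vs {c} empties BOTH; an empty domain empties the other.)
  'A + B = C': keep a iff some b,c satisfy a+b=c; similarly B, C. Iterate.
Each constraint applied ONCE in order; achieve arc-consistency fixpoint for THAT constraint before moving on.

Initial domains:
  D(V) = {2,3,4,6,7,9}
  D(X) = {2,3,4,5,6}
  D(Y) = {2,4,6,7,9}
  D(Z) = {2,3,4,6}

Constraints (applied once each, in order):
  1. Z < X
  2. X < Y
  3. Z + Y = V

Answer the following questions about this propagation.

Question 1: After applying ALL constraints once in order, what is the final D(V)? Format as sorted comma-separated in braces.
Constraint 1 (Z < X) on D(Z)={2,3,4,6} D(X)={2,3,4,5,6}: Z {2,3,4,6}->{2,3,4}; X {2,3,4,5,6}->{3,4,5,6}
Constraint 2 (X < Y) on D(X)={3,4,5,6} D(Y)={2,4,6,7,9}: Y {2,4,6,7,9}->{4,6,7,9}
Constraint 3 (Z + Y = V) on D(Z)={2,3,4} D(Y)={4,6,7,9} D(V)={2,3,4,6,7,9}: Z {2,3,4}->{2,3}; Y {4,6,7,9}->{4,6,7}; V {2,3,4,6,7,9}->{6,7,9}
So after all 3 constraints: D(V) = {6,7,9}

Answer: {6,7,9}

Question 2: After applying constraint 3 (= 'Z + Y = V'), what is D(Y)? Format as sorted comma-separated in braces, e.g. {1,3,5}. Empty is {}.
Answer: {4,6,7}

Derivation:
Constraint 1 (Z < X) on D(Z)={2,3,4,6} D(X)={2,3,4,5,6}: Z {2,3,4,6}->{2,3,4}; X {2,3,4,5,6}->{3,4,5,6}
Constraint 2 (X < Y) on D(X)={3,4,5,6} D(Y)={2,4,6,7,9}: Y {2,4,6,7,9}->{4,6,7,9}
Constraint 3 (Z + Y = V) on D(Z)={2,3,4} D(Y)={4,6,7,9} D(V)={2,3,4,6,7,9}: Z {2,3,4}->{2,3}; Y {4,6,7,9}->{4,6,7}; V {2,3,4,6,7,9}->{6,7,9}
So after constraint 3: D(Y) = {4,6,7}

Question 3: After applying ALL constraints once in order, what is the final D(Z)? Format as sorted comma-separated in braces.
Constraint 1 (Z < X) on D(Z)={2,3,4,6} D(X)={2,3,4,5,6}: Z {2,3,4,6}->{2,3,4}; X {2,3,4,5,6}->{3,4,5,6}
Constraint 2 (X < Y) on D(X)={3,4,5,6} D(Y)={2,4,6,7,9}: Y {2,4,6,7,9}->{4,6,7,9}
Constraint 3 (Z + Y = V) on D(Z)={2,3,4} D(Y)={4,6,7,9} D(V)={2,3,4,6,7,9}: Z {2,3,4}->{2,3}; Y {4,6,7,9}->{4,6,7}; V {2,3,4,6,7,9}->{6,7,9}
So after all 3 constraints: D(Z) = {2,3}

Answer: {2,3}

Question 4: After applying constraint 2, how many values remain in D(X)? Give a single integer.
Answer: 4

Derivation:
Constraint 1 (Z < X) on D(Z)={2,3,4,6} D(X)={2,3,4,5,6}: Z {2,3,4,6}->{2,3,4}; X {2,3,4,5,6}->{3,4,5,6}
Constraint 2 (X < Y) on D(X)={3,4,5,6} D(Y)={2,4,6,7,9}: Y {2,4,6,7,9}->{4,6,7,9}
So after constraint 2: D(X)={3,4,5,6}, size = 4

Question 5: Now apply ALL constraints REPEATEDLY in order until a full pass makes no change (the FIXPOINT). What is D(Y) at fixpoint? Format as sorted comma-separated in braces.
Answer: {4,6,7}

Derivation:
pass 0 (initial): D(Y)={2,4,6,7,9}
pass 1: V {2,3,4,6,7,9}->{6,7,9}; X {2,3,4,5,6}->{3,4,5,6}; Y {2,4,6,7,9}->{4,6,7}; Z {2,3,4,6}->{2,3}
pass 2: no change
Fixpoint after 2 passes: D(Y) = {4,6,7}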